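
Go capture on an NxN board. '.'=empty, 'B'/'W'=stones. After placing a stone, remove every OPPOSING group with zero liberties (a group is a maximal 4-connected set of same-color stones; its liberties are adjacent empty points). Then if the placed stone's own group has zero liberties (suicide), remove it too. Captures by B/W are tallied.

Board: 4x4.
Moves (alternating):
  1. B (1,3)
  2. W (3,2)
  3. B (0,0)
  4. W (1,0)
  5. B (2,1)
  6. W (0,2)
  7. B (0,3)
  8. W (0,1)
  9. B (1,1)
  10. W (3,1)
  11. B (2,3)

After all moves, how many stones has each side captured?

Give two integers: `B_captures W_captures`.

Move 1: B@(1,3) -> caps B=0 W=0
Move 2: W@(3,2) -> caps B=0 W=0
Move 3: B@(0,0) -> caps B=0 W=0
Move 4: W@(1,0) -> caps B=0 W=0
Move 5: B@(2,1) -> caps B=0 W=0
Move 6: W@(0,2) -> caps B=0 W=0
Move 7: B@(0,3) -> caps B=0 W=0
Move 8: W@(0,1) -> caps B=0 W=1
Move 9: B@(1,1) -> caps B=0 W=1
Move 10: W@(3,1) -> caps B=0 W=1
Move 11: B@(2,3) -> caps B=0 W=1

Answer: 0 1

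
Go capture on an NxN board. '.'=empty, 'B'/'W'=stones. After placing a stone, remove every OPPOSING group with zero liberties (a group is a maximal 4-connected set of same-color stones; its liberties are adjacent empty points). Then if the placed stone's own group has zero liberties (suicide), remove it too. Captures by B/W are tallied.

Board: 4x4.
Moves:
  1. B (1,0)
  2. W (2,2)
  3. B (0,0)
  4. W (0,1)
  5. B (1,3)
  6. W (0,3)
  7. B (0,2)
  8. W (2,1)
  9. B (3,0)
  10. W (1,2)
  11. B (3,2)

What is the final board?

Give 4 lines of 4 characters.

Answer: BWB.
B.WB
.WW.
B.B.

Derivation:
Move 1: B@(1,0) -> caps B=0 W=0
Move 2: W@(2,2) -> caps B=0 W=0
Move 3: B@(0,0) -> caps B=0 W=0
Move 4: W@(0,1) -> caps B=0 W=0
Move 5: B@(1,3) -> caps B=0 W=0
Move 6: W@(0,3) -> caps B=0 W=0
Move 7: B@(0,2) -> caps B=1 W=0
Move 8: W@(2,1) -> caps B=1 W=0
Move 9: B@(3,0) -> caps B=1 W=0
Move 10: W@(1,2) -> caps B=1 W=0
Move 11: B@(3,2) -> caps B=1 W=0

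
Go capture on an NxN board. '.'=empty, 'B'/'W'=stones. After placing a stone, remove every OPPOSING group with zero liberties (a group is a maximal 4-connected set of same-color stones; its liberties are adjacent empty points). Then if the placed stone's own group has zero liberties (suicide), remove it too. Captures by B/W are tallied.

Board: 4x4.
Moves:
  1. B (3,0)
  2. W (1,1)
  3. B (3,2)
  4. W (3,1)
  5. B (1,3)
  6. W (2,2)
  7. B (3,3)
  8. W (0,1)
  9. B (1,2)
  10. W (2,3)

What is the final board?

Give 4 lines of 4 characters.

Move 1: B@(3,0) -> caps B=0 W=0
Move 2: W@(1,1) -> caps B=0 W=0
Move 3: B@(3,2) -> caps B=0 W=0
Move 4: W@(3,1) -> caps B=0 W=0
Move 5: B@(1,3) -> caps B=0 W=0
Move 6: W@(2,2) -> caps B=0 W=0
Move 7: B@(3,3) -> caps B=0 W=0
Move 8: W@(0,1) -> caps B=0 W=0
Move 9: B@(1,2) -> caps B=0 W=0
Move 10: W@(2,3) -> caps B=0 W=2

Answer: .W..
.WBB
..WW
BW..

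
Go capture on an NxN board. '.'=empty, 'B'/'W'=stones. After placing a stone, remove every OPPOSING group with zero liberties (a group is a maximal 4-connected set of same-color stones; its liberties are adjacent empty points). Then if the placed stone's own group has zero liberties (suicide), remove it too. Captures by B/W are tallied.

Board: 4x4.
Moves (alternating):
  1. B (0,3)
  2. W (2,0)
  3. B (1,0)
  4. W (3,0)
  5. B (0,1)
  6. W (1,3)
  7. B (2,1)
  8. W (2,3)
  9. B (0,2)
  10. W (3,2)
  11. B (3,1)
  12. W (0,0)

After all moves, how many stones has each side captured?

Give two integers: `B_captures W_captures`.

Move 1: B@(0,3) -> caps B=0 W=0
Move 2: W@(2,0) -> caps B=0 W=0
Move 3: B@(1,0) -> caps B=0 W=0
Move 4: W@(3,0) -> caps B=0 W=0
Move 5: B@(0,1) -> caps B=0 W=0
Move 6: W@(1,3) -> caps B=0 W=0
Move 7: B@(2,1) -> caps B=0 W=0
Move 8: W@(2,3) -> caps B=0 W=0
Move 9: B@(0,2) -> caps B=0 W=0
Move 10: W@(3,2) -> caps B=0 W=0
Move 11: B@(3,1) -> caps B=2 W=0
Move 12: W@(0,0) -> caps B=2 W=0

Answer: 2 0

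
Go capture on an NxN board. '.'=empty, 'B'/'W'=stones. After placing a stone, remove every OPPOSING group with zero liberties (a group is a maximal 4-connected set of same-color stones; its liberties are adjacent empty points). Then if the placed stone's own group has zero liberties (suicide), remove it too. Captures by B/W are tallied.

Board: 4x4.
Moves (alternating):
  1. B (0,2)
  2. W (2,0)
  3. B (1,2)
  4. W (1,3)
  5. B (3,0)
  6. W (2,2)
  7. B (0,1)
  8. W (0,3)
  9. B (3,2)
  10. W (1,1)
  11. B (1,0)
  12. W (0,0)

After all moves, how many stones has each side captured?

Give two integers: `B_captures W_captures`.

Answer: 0 4

Derivation:
Move 1: B@(0,2) -> caps B=0 W=0
Move 2: W@(2,0) -> caps B=0 W=0
Move 3: B@(1,2) -> caps B=0 W=0
Move 4: W@(1,3) -> caps B=0 W=0
Move 5: B@(3,0) -> caps B=0 W=0
Move 6: W@(2,2) -> caps B=0 W=0
Move 7: B@(0,1) -> caps B=0 W=0
Move 8: W@(0,3) -> caps B=0 W=0
Move 9: B@(3,2) -> caps B=0 W=0
Move 10: W@(1,1) -> caps B=0 W=0
Move 11: B@(1,0) -> caps B=0 W=0
Move 12: W@(0,0) -> caps B=0 W=4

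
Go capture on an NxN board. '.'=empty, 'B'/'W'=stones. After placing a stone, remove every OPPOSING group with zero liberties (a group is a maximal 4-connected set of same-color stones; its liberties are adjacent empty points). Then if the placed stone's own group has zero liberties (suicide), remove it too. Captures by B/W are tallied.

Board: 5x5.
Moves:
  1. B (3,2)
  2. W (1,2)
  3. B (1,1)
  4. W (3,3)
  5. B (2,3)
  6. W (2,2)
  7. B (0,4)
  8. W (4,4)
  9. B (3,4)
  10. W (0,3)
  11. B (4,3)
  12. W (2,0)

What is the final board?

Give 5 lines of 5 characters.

Answer: ...WB
.BW..
W.WB.
..B.B
...B.

Derivation:
Move 1: B@(3,2) -> caps B=0 W=0
Move 2: W@(1,2) -> caps B=0 W=0
Move 3: B@(1,1) -> caps B=0 W=0
Move 4: W@(3,3) -> caps B=0 W=0
Move 5: B@(2,3) -> caps B=0 W=0
Move 6: W@(2,2) -> caps B=0 W=0
Move 7: B@(0,4) -> caps B=0 W=0
Move 8: W@(4,4) -> caps B=0 W=0
Move 9: B@(3,4) -> caps B=0 W=0
Move 10: W@(0,3) -> caps B=0 W=0
Move 11: B@(4,3) -> caps B=2 W=0
Move 12: W@(2,0) -> caps B=2 W=0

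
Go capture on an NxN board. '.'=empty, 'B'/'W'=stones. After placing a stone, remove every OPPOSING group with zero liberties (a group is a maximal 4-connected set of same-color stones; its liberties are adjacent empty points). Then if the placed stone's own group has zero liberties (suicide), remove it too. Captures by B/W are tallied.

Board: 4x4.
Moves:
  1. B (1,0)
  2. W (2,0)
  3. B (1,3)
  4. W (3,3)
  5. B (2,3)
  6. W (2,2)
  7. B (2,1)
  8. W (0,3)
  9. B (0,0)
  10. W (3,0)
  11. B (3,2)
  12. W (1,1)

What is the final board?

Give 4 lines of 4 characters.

Answer: B..W
BW.B
WBWB
W.B.

Derivation:
Move 1: B@(1,0) -> caps B=0 W=0
Move 2: W@(2,0) -> caps B=0 W=0
Move 3: B@(1,3) -> caps B=0 W=0
Move 4: W@(3,3) -> caps B=0 W=0
Move 5: B@(2,3) -> caps B=0 W=0
Move 6: W@(2,2) -> caps B=0 W=0
Move 7: B@(2,1) -> caps B=0 W=0
Move 8: W@(0,3) -> caps B=0 W=0
Move 9: B@(0,0) -> caps B=0 W=0
Move 10: W@(3,0) -> caps B=0 W=0
Move 11: B@(3,2) -> caps B=1 W=0
Move 12: W@(1,1) -> caps B=1 W=0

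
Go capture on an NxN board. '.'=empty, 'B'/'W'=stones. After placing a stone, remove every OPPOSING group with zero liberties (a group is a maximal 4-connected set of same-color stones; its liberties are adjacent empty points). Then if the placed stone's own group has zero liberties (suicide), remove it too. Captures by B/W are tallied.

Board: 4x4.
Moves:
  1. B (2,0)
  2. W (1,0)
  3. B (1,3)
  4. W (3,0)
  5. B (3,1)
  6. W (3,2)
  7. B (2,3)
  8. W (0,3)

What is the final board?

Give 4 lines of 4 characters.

Answer: ...W
W..B
B..B
.BW.

Derivation:
Move 1: B@(2,0) -> caps B=0 W=0
Move 2: W@(1,0) -> caps B=0 W=0
Move 3: B@(1,3) -> caps B=0 W=0
Move 4: W@(3,0) -> caps B=0 W=0
Move 5: B@(3,1) -> caps B=1 W=0
Move 6: W@(3,2) -> caps B=1 W=0
Move 7: B@(2,3) -> caps B=1 W=0
Move 8: W@(0,3) -> caps B=1 W=0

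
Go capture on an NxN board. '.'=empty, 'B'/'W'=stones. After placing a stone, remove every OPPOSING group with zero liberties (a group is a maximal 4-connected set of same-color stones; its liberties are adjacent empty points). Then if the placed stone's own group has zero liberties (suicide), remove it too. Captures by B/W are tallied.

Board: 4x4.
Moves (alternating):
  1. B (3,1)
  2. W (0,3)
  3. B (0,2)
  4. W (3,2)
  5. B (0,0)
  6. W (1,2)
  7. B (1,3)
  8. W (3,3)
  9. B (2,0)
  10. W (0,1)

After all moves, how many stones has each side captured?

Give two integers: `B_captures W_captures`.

Move 1: B@(3,1) -> caps B=0 W=0
Move 2: W@(0,3) -> caps B=0 W=0
Move 3: B@(0,2) -> caps B=0 W=0
Move 4: W@(3,2) -> caps B=0 W=0
Move 5: B@(0,0) -> caps B=0 W=0
Move 6: W@(1,2) -> caps B=0 W=0
Move 7: B@(1,3) -> caps B=1 W=0
Move 8: W@(3,3) -> caps B=1 W=0
Move 9: B@(2,0) -> caps B=1 W=0
Move 10: W@(0,1) -> caps B=1 W=0

Answer: 1 0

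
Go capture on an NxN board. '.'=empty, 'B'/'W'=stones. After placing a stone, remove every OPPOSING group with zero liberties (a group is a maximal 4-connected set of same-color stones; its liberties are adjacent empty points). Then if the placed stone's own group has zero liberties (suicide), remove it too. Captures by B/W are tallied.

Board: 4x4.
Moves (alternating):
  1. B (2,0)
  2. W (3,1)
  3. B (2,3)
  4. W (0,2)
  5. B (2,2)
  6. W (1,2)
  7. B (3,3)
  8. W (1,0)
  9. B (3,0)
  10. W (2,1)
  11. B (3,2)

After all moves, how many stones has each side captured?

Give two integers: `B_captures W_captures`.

Answer: 0 2

Derivation:
Move 1: B@(2,0) -> caps B=0 W=0
Move 2: W@(3,1) -> caps B=0 W=0
Move 3: B@(2,3) -> caps B=0 W=0
Move 4: W@(0,2) -> caps B=0 W=0
Move 5: B@(2,2) -> caps B=0 W=0
Move 6: W@(1,2) -> caps B=0 W=0
Move 7: B@(3,3) -> caps B=0 W=0
Move 8: W@(1,0) -> caps B=0 W=0
Move 9: B@(3,0) -> caps B=0 W=0
Move 10: W@(2,1) -> caps B=0 W=2
Move 11: B@(3,2) -> caps B=0 W=2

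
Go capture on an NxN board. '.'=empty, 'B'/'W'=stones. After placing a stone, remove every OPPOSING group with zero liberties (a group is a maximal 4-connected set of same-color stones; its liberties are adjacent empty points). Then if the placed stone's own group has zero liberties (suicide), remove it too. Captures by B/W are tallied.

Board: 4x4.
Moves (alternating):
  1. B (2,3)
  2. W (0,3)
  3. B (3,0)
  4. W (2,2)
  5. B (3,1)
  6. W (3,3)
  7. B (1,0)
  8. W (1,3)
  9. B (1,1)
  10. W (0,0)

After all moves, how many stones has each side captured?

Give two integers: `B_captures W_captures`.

Move 1: B@(2,3) -> caps B=0 W=0
Move 2: W@(0,3) -> caps B=0 W=0
Move 3: B@(3,0) -> caps B=0 W=0
Move 4: W@(2,2) -> caps B=0 W=0
Move 5: B@(3,1) -> caps B=0 W=0
Move 6: W@(3,3) -> caps B=0 W=0
Move 7: B@(1,0) -> caps B=0 W=0
Move 8: W@(1,3) -> caps B=0 W=1
Move 9: B@(1,1) -> caps B=0 W=1
Move 10: W@(0,0) -> caps B=0 W=1

Answer: 0 1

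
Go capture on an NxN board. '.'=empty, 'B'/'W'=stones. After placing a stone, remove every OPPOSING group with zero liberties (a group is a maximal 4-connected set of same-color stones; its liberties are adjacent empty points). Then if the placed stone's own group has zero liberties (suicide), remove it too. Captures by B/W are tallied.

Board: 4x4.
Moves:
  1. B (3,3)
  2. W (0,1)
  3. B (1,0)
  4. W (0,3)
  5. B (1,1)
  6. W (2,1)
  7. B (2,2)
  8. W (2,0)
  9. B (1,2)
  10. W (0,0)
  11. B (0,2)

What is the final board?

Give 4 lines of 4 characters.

Move 1: B@(3,3) -> caps B=0 W=0
Move 2: W@(0,1) -> caps B=0 W=0
Move 3: B@(1,0) -> caps B=0 W=0
Move 4: W@(0,3) -> caps B=0 W=0
Move 5: B@(1,1) -> caps B=0 W=0
Move 6: W@(2,1) -> caps B=0 W=0
Move 7: B@(2,2) -> caps B=0 W=0
Move 8: W@(2,0) -> caps B=0 W=0
Move 9: B@(1,2) -> caps B=0 W=0
Move 10: W@(0,0) -> caps B=0 W=0
Move 11: B@(0,2) -> caps B=2 W=0

Answer: ..BW
BBB.
WWB.
...B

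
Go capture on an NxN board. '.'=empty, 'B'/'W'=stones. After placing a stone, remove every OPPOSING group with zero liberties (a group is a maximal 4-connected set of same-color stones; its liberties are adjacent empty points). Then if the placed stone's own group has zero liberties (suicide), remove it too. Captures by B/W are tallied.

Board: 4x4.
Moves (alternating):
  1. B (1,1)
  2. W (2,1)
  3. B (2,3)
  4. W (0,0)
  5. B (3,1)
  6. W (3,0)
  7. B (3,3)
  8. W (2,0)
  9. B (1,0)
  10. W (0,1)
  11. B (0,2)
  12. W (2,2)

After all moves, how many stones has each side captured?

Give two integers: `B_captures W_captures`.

Answer: 2 0

Derivation:
Move 1: B@(1,1) -> caps B=0 W=0
Move 2: W@(2,1) -> caps B=0 W=0
Move 3: B@(2,3) -> caps B=0 W=0
Move 4: W@(0,0) -> caps B=0 W=0
Move 5: B@(3,1) -> caps B=0 W=0
Move 6: W@(3,0) -> caps B=0 W=0
Move 7: B@(3,3) -> caps B=0 W=0
Move 8: W@(2,0) -> caps B=0 W=0
Move 9: B@(1,0) -> caps B=0 W=0
Move 10: W@(0,1) -> caps B=0 W=0
Move 11: B@(0,2) -> caps B=2 W=0
Move 12: W@(2,2) -> caps B=2 W=0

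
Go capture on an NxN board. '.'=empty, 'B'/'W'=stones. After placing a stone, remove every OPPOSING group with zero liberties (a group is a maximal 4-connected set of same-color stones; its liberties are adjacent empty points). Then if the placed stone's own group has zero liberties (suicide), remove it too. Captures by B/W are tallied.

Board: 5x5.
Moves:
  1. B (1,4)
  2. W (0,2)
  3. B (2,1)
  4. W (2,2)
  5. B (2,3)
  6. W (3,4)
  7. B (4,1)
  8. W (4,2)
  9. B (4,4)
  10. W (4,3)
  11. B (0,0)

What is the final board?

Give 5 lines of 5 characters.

Move 1: B@(1,4) -> caps B=0 W=0
Move 2: W@(0,2) -> caps B=0 W=0
Move 3: B@(2,1) -> caps B=0 W=0
Move 4: W@(2,2) -> caps B=0 W=0
Move 5: B@(2,3) -> caps B=0 W=0
Move 6: W@(3,4) -> caps B=0 W=0
Move 7: B@(4,1) -> caps B=0 W=0
Move 8: W@(4,2) -> caps B=0 W=0
Move 9: B@(4,4) -> caps B=0 W=0
Move 10: W@(4,3) -> caps B=0 W=1
Move 11: B@(0,0) -> caps B=0 W=1

Answer: B.W..
....B
.BWB.
....W
.BWW.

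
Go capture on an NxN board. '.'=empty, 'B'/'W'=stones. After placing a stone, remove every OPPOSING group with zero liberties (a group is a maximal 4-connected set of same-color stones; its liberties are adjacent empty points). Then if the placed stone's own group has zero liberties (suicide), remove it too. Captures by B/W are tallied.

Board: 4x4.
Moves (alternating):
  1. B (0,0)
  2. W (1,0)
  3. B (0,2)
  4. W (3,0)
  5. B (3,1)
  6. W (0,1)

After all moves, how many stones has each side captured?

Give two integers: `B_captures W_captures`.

Move 1: B@(0,0) -> caps B=0 W=0
Move 2: W@(1,0) -> caps B=0 W=0
Move 3: B@(0,2) -> caps B=0 W=0
Move 4: W@(3,0) -> caps B=0 W=0
Move 5: B@(3,1) -> caps B=0 W=0
Move 6: W@(0,1) -> caps B=0 W=1

Answer: 0 1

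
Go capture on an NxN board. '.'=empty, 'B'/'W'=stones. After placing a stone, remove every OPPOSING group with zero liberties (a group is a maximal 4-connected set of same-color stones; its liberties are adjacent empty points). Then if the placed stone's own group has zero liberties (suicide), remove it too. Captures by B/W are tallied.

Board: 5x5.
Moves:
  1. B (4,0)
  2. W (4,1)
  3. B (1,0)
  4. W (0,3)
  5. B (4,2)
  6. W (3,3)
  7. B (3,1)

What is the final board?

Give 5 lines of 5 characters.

Answer: ...W.
B....
.....
.B.W.
B.B..

Derivation:
Move 1: B@(4,0) -> caps B=0 W=0
Move 2: W@(4,1) -> caps B=0 W=0
Move 3: B@(1,0) -> caps B=0 W=0
Move 4: W@(0,3) -> caps B=0 W=0
Move 5: B@(4,2) -> caps B=0 W=0
Move 6: W@(3,3) -> caps B=0 W=0
Move 7: B@(3,1) -> caps B=1 W=0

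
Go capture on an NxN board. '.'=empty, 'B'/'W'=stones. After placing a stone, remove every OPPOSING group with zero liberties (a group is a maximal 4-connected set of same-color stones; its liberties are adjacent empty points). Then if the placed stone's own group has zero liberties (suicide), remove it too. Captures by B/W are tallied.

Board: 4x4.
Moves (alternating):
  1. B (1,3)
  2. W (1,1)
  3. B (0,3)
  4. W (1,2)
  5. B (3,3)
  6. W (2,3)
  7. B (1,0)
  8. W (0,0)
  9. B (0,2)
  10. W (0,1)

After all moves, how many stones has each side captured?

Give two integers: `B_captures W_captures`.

Move 1: B@(1,3) -> caps B=0 W=0
Move 2: W@(1,1) -> caps B=0 W=0
Move 3: B@(0,3) -> caps B=0 W=0
Move 4: W@(1,2) -> caps B=0 W=0
Move 5: B@(3,3) -> caps B=0 W=0
Move 6: W@(2,3) -> caps B=0 W=0
Move 7: B@(1,0) -> caps B=0 W=0
Move 8: W@(0,0) -> caps B=0 W=0
Move 9: B@(0,2) -> caps B=0 W=0
Move 10: W@(0,1) -> caps B=0 W=3

Answer: 0 3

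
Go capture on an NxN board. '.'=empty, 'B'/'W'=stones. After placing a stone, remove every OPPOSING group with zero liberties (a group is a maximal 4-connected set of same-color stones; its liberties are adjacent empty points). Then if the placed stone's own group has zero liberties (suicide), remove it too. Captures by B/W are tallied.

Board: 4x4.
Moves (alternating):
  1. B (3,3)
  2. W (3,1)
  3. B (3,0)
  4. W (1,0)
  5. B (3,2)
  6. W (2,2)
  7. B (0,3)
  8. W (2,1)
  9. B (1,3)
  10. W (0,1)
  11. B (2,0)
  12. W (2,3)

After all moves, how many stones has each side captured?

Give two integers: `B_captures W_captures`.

Answer: 0 2

Derivation:
Move 1: B@(3,3) -> caps B=0 W=0
Move 2: W@(3,1) -> caps B=0 W=0
Move 3: B@(3,0) -> caps B=0 W=0
Move 4: W@(1,0) -> caps B=0 W=0
Move 5: B@(3,2) -> caps B=0 W=0
Move 6: W@(2,2) -> caps B=0 W=0
Move 7: B@(0,3) -> caps B=0 W=0
Move 8: W@(2,1) -> caps B=0 W=0
Move 9: B@(1,3) -> caps B=0 W=0
Move 10: W@(0,1) -> caps B=0 W=0
Move 11: B@(2,0) -> caps B=0 W=0
Move 12: W@(2,3) -> caps B=0 W=2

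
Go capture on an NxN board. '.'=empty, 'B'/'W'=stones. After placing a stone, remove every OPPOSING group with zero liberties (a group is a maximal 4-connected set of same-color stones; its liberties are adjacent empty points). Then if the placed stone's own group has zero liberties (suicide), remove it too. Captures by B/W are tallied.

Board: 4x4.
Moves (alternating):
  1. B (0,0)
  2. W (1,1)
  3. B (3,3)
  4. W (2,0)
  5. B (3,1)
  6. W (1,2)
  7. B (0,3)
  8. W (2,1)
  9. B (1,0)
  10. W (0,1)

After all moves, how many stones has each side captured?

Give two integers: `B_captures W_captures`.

Answer: 0 2

Derivation:
Move 1: B@(0,0) -> caps B=0 W=0
Move 2: W@(1,1) -> caps B=0 W=0
Move 3: B@(3,3) -> caps B=0 W=0
Move 4: W@(2,0) -> caps B=0 W=0
Move 5: B@(3,1) -> caps B=0 W=0
Move 6: W@(1,2) -> caps B=0 W=0
Move 7: B@(0,3) -> caps B=0 W=0
Move 8: W@(2,1) -> caps B=0 W=0
Move 9: B@(1,0) -> caps B=0 W=0
Move 10: W@(0,1) -> caps B=0 W=2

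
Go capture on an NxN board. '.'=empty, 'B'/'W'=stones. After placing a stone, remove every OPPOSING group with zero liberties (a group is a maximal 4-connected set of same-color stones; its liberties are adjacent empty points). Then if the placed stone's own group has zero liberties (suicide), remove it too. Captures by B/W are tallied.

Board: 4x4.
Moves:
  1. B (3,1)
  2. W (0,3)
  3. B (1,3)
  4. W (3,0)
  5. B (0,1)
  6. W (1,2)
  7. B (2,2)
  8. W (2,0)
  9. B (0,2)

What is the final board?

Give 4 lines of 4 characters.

Answer: .BB.
..WB
W.B.
WB..

Derivation:
Move 1: B@(3,1) -> caps B=0 W=0
Move 2: W@(0,3) -> caps B=0 W=0
Move 3: B@(1,3) -> caps B=0 W=0
Move 4: W@(3,0) -> caps B=0 W=0
Move 5: B@(0,1) -> caps B=0 W=0
Move 6: W@(1,2) -> caps B=0 W=0
Move 7: B@(2,2) -> caps B=0 W=0
Move 8: W@(2,0) -> caps B=0 W=0
Move 9: B@(0,2) -> caps B=1 W=0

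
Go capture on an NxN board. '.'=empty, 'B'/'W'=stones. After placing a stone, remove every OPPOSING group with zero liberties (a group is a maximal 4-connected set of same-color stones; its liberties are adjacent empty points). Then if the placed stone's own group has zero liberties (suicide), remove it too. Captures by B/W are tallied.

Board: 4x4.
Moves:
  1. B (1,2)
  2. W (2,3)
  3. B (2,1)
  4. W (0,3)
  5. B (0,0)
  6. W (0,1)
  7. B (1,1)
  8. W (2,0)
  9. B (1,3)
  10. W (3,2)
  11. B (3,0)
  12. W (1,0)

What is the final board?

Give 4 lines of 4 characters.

Answer: .W.W
WBBB
WB.W
B.W.

Derivation:
Move 1: B@(1,2) -> caps B=0 W=0
Move 2: W@(2,3) -> caps B=0 W=0
Move 3: B@(2,1) -> caps B=0 W=0
Move 4: W@(0,3) -> caps B=0 W=0
Move 5: B@(0,0) -> caps B=0 W=0
Move 6: W@(0,1) -> caps B=0 W=0
Move 7: B@(1,1) -> caps B=0 W=0
Move 8: W@(2,0) -> caps B=0 W=0
Move 9: B@(1,3) -> caps B=0 W=0
Move 10: W@(3,2) -> caps B=0 W=0
Move 11: B@(3,0) -> caps B=0 W=0
Move 12: W@(1,0) -> caps B=0 W=1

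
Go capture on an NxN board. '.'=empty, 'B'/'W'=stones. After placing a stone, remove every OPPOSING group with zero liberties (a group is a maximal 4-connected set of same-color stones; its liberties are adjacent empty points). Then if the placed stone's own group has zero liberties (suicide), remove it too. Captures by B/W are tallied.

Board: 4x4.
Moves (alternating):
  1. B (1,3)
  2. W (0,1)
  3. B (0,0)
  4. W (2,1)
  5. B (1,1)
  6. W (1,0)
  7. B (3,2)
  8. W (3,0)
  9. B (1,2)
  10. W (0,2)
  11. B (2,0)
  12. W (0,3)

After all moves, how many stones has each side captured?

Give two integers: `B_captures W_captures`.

Answer: 0 1

Derivation:
Move 1: B@(1,3) -> caps B=0 W=0
Move 2: W@(0,1) -> caps B=0 W=0
Move 3: B@(0,0) -> caps B=0 W=0
Move 4: W@(2,1) -> caps B=0 W=0
Move 5: B@(1,1) -> caps B=0 W=0
Move 6: W@(1,0) -> caps B=0 W=1
Move 7: B@(3,2) -> caps B=0 W=1
Move 8: W@(3,0) -> caps B=0 W=1
Move 9: B@(1,2) -> caps B=0 W=1
Move 10: W@(0,2) -> caps B=0 W=1
Move 11: B@(2,0) -> caps B=0 W=1
Move 12: W@(0,3) -> caps B=0 W=1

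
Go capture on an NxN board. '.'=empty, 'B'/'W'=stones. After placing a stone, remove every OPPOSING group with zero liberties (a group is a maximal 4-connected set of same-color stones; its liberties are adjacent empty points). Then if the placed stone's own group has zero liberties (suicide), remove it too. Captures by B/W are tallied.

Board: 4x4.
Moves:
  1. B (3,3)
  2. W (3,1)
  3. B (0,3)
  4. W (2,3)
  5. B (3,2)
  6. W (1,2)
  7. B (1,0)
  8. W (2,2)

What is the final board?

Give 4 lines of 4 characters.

Move 1: B@(3,3) -> caps B=0 W=0
Move 2: W@(3,1) -> caps B=0 W=0
Move 3: B@(0,3) -> caps B=0 W=0
Move 4: W@(2,3) -> caps B=0 W=0
Move 5: B@(3,2) -> caps B=0 W=0
Move 6: W@(1,2) -> caps B=0 W=0
Move 7: B@(1,0) -> caps B=0 W=0
Move 8: W@(2,2) -> caps B=0 W=2

Answer: ...B
B.W.
..WW
.W..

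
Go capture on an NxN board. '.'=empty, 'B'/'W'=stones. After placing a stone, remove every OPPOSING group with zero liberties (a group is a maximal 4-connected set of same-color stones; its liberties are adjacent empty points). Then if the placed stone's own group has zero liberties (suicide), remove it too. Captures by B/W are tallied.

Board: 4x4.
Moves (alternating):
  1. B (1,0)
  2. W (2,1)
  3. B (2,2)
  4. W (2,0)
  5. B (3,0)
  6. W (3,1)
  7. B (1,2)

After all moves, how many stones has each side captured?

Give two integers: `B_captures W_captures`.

Answer: 0 1

Derivation:
Move 1: B@(1,0) -> caps B=0 W=0
Move 2: W@(2,1) -> caps B=0 W=0
Move 3: B@(2,2) -> caps B=0 W=0
Move 4: W@(2,0) -> caps B=0 W=0
Move 5: B@(3,0) -> caps B=0 W=0
Move 6: W@(3,1) -> caps B=0 W=1
Move 7: B@(1,2) -> caps B=0 W=1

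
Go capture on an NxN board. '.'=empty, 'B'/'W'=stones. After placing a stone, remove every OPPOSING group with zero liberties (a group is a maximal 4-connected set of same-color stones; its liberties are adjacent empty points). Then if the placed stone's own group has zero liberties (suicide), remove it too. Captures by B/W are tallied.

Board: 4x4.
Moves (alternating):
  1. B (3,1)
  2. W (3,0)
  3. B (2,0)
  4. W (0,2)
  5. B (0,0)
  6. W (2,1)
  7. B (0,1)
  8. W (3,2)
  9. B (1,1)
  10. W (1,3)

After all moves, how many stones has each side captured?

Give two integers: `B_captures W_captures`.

Move 1: B@(3,1) -> caps B=0 W=0
Move 2: W@(3,0) -> caps B=0 W=0
Move 3: B@(2,0) -> caps B=1 W=0
Move 4: W@(0,2) -> caps B=1 W=0
Move 5: B@(0,0) -> caps B=1 W=0
Move 6: W@(2,1) -> caps B=1 W=0
Move 7: B@(0,1) -> caps B=1 W=0
Move 8: W@(3,2) -> caps B=1 W=0
Move 9: B@(1,1) -> caps B=1 W=0
Move 10: W@(1,3) -> caps B=1 W=0

Answer: 1 0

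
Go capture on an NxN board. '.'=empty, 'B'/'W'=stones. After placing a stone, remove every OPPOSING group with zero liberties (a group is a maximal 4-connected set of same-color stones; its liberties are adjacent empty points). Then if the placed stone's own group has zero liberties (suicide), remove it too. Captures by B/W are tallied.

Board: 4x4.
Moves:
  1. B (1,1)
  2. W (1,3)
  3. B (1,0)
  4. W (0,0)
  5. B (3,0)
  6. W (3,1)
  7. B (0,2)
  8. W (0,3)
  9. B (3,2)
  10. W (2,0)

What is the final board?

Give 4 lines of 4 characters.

Move 1: B@(1,1) -> caps B=0 W=0
Move 2: W@(1,3) -> caps B=0 W=0
Move 3: B@(1,0) -> caps B=0 W=0
Move 4: W@(0,0) -> caps B=0 W=0
Move 5: B@(3,0) -> caps B=0 W=0
Move 6: W@(3,1) -> caps B=0 W=0
Move 7: B@(0,2) -> caps B=0 W=0
Move 8: W@(0,3) -> caps B=0 W=0
Move 9: B@(3,2) -> caps B=0 W=0
Move 10: W@(2,0) -> caps B=0 W=1

Answer: W.BW
BB.W
W...
.WB.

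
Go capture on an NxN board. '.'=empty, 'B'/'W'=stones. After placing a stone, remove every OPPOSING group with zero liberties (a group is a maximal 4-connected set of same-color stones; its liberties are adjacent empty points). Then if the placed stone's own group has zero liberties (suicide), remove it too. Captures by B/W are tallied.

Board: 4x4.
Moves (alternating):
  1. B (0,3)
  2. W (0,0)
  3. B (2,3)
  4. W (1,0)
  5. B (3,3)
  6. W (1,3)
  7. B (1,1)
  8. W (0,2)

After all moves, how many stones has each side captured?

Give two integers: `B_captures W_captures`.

Answer: 0 1

Derivation:
Move 1: B@(0,3) -> caps B=0 W=0
Move 2: W@(0,0) -> caps B=0 W=0
Move 3: B@(2,3) -> caps B=0 W=0
Move 4: W@(1,0) -> caps B=0 W=0
Move 5: B@(3,3) -> caps B=0 W=0
Move 6: W@(1,3) -> caps B=0 W=0
Move 7: B@(1,1) -> caps B=0 W=0
Move 8: W@(0,2) -> caps B=0 W=1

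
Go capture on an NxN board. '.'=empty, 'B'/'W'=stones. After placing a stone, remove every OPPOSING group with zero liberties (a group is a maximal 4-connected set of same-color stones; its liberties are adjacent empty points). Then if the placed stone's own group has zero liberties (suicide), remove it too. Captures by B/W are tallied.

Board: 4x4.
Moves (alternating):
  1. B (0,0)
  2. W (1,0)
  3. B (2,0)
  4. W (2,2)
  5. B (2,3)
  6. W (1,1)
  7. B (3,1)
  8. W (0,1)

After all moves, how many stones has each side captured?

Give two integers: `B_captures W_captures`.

Answer: 0 1

Derivation:
Move 1: B@(0,0) -> caps B=0 W=0
Move 2: W@(1,0) -> caps B=0 W=0
Move 3: B@(2,0) -> caps B=0 W=0
Move 4: W@(2,2) -> caps B=0 W=0
Move 5: B@(2,3) -> caps B=0 W=0
Move 6: W@(1,1) -> caps B=0 W=0
Move 7: B@(3,1) -> caps B=0 W=0
Move 8: W@(0,1) -> caps B=0 W=1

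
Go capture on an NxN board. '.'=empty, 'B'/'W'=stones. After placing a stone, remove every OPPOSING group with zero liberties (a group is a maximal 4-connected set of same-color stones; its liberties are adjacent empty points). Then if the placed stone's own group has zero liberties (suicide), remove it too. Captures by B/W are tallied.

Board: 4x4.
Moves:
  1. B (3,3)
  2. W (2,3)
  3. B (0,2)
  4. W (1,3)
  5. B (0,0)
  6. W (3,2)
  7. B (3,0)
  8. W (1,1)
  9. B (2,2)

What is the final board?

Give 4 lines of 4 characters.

Move 1: B@(3,3) -> caps B=0 W=0
Move 2: W@(2,3) -> caps B=0 W=0
Move 3: B@(0,2) -> caps B=0 W=0
Move 4: W@(1,3) -> caps B=0 W=0
Move 5: B@(0,0) -> caps B=0 W=0
Move 6: W@(3,2) -> caps B=0 W=1
Move 7: B@(3,0) -> caps B=0 W=1
Move 8: W@(1,1) -> caps B=0 W=1
Move 9: B@(2,2) -> caps B=0 W=1

Answer: B.B.
.W.W
..BW
B.W.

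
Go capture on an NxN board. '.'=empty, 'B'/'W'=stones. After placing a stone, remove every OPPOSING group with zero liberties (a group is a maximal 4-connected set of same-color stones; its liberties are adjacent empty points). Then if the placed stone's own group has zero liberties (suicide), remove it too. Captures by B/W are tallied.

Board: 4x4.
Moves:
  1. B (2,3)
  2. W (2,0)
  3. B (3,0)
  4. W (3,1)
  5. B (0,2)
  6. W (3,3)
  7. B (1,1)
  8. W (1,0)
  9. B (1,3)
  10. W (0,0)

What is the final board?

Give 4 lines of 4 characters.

Answer: W.B.
WB.B
W..B
.W.W

Derivation:
Move 1: B@(2,3) -> caps B=0 W=0
Move 2: W@(2,0) -> caps B=0 W=0
Move 3: B@(3,0) -> caps B=0 W=0
Move 4: W@(3,1) -> caps B=0 W=1
Move 5: B@(0,2) -> caps B=0 W=1
Move 6: W@(3,3) -> caps B=0 W=1
Move 7: B@(1,1) -> caps B=0 W=1
Move 8: W@(1,0) -> caps B=0 W=1
Move 9: B@(1,3) -> caps B=0 W=1
Move 10: W@(0,0) -> caps B=0 W=1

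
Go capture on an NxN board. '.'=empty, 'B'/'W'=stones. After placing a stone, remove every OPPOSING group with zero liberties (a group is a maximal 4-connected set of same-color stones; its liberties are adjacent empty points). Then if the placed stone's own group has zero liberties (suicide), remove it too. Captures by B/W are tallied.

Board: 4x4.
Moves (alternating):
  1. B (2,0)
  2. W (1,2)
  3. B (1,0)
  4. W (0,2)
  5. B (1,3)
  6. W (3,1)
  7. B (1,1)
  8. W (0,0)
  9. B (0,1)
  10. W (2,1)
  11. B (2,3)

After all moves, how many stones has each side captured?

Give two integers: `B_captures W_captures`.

Answer: 1 0

Derivation:
Move 1: B@(2,0) -> caps B=0 W=0
Move 2: W@(1,2) -> caps B=0 W=0
Move 3: B@(1,0) -> caps B=0 W=0
Move 4: W@(0,2) -> caps B=0 W=0
Move 5: B@(1,3) -> caps B=0 W=0
Move 6: W@(3,1) -> caps B=0 W=0
Move 7: B@(1,1) -> caps B=0 W=0
Move 8: W@(0,0) -> caps B=0 W=0
Move 9: B@(0,1) -> caps B=1 W=0
Move 10: W@(2,1) -> caps B=1 W=0
Move 11: B@(2,3) -> caps B=1 W=0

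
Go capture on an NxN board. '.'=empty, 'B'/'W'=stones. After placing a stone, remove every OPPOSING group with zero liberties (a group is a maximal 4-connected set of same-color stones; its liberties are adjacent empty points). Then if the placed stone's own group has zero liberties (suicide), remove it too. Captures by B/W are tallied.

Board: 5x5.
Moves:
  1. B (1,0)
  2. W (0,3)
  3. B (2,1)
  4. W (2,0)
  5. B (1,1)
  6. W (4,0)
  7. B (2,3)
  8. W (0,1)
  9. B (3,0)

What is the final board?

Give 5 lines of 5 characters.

Move 1: B@(1,0) -> caps B=0 W=0
Move 2: W@(0,3) -> caps B=0 W=0
Move 3: B@(2,1) -> caps B=0 W=0
Move 4: W@(2,0) -> caps B=0 W=0
Move 5: B@(1,1) -> caps B=0 W=0
Move 6: W@(4,0) -> caps B=0 W=0
Move 7: B@(2,3) -> caps B=0 W=0
Move 8: W@(0,1) -> caps B=0 W=0
Move 9: B@(3,0) -> caps B=1 W=0

Answer: .W.W.
BB...
.B.B.
B....
W....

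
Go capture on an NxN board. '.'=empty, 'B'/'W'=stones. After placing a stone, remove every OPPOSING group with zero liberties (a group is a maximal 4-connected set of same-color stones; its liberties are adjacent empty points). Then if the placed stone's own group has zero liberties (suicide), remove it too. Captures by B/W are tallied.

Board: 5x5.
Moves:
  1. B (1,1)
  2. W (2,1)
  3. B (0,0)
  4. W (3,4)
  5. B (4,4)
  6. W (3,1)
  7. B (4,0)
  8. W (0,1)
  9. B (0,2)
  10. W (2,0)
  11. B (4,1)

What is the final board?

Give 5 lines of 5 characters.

Answer: B.B..
.B...
WW...
.W..W
BB..B

Derivation:
Move 1: B@(1,1) -> caps B=0 W=0
Move 2: W@(2,1) -> caps B=0 W=0
Move 3: B@(0,0) -> caps B=0 W=0
Move 4: W@(3,4) -> caps B=0 W=0
Move 5: B@(4,4) -> caps B=0 W=0
Move 6: W@(3,1) -> caps B=0 W=0
Move 7: B@(4,0) -> caps B=0 W=0
Move 8: W@(0,1) -> caps B=0 W=0
Move 9: B@(0,2) -> caps B=1 W=0
Move 10: W@(2,0) -> caps B=1 W=0
Move 11: B@(4,1) -> caps B=1 W=0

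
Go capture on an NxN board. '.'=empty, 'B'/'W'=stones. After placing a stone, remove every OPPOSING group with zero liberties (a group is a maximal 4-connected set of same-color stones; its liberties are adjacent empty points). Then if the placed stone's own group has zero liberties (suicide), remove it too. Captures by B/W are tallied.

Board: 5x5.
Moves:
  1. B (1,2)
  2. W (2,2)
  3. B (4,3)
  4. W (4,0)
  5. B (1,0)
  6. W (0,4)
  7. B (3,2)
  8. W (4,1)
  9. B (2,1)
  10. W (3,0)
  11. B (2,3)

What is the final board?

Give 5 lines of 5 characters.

Answer: ....W
B.B..
.B.B.
W.B..
WW.B.

Derivation:
Move 1: B@(1,2) -> caps B=0 W=0
Move 2: W@(2,2) -> caps B=0 W=0
Move 3: B@(4,3) -> caps B=0 W=0
Move 4: W@(4,0) -> caps B=0 W=0
Move 5: B@(1,0) -> caps B=0 W=0
Move 6: W@(0,4) -> caps B=0 W=0
Move 7: B@(3,2) -> caps B=0 W=0
Move 8: W@(4,1) -> caps B=0 W=0
Move 9: B@(2,1) -> caps B=0 W=0
Move 10: W@(3,0) -> caps B=0 W=0
Move 11: B@(2,3) -> caps B=1 W=0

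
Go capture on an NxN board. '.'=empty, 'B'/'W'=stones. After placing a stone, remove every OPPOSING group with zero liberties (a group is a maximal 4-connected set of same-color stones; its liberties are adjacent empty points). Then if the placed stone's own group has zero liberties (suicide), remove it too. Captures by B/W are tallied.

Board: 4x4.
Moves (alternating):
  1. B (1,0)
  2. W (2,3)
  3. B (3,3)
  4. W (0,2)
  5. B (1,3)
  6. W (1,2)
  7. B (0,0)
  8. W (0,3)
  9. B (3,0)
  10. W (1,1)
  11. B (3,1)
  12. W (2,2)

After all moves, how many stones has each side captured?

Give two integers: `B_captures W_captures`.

Move 1: B@(1,0) -> caps B=0 W=0
Move 2: W@(2,3) -> caps B=0 W=0
Move 3: B@(3,3) -> caps B=0 W=0
Move 4: W@(0,2) -> caps B=0 W=0
Move 5: B@(1,3) -> caps B=0 W=0
Move 6: W@(1,2) -> caps B=0 W=0
Move 7: B@(0,0) -> caps B=0 W=0
Move 8: W@(0,3) -> caps B=0 W=1
Move 9: B@(3,0) -> caps B=0 W=1
Move 10: W@(1,1) -> caps B=0 W=1
Move 11: B@(3,1) -> caps B=0 W=1
Move 12: W@(2,2) -> caps B=0 W=1

Answer: 0 1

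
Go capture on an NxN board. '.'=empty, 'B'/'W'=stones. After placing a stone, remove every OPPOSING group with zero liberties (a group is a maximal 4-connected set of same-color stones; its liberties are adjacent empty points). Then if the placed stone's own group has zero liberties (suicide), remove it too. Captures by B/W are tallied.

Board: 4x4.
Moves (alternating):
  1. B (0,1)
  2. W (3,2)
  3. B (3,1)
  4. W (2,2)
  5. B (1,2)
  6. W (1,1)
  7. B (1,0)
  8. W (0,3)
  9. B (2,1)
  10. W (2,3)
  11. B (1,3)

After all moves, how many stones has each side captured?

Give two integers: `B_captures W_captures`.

Answer: 1 0

Derivation:
Move 1: B@(0,1) -> caps B=0 W=0
Move 2: W@(3,2) -> caps B=0 W=0
Move 3: B@(3,1) -> caps B=0 W=0
Move 4: W@(2,2) -> caps B=0 W=0
Move 5: B@(1,2) -> caps B=0 W=0
Move 6: W@(1,1) -> caps B=0 W=0
Move 7: B@(1,0) -> caps B=0 W=0
Move 8: W@(0,3) -> caps B=0 W=0
Move 9: B@(2,1) -> caps B=1 W=0
Move 10: W@(2,3) -> caps B=1 W=0
Move 11: B@(1,3) -> caps B=1 W=0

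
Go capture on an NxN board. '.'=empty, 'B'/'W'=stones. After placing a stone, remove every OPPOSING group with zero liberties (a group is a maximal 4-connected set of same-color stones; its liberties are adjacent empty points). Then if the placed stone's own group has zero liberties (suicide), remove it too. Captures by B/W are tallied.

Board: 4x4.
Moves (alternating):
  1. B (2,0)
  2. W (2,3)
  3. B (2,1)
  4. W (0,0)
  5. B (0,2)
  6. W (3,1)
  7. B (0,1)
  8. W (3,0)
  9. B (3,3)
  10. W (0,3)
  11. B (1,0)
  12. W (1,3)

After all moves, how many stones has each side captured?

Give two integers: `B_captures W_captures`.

Move 1: B@(2,0) -> caps B=0 W=0
Move 2: W@(2,3) -> caps B=0 W=0
Move 3: B@(2,1) -> caps B=0 W=0
Move 4: W@(0,0) -> caps B=0 W=0
Move 5: B@(0,2) -> caps B=0 W=0
Move 6: W@(3,1) -> caps B=0 W=0
Move 7: B@(0,1) -> caps B=0 W=0
Move 8: W@(3,0) -> caps B=0 W=0
Move 9: B@(3,3) -> caps B=0 W=0
Move 10: W@(0,3) -> caps B=0 W=0
Move 11: B@(1,0) -> caps B=1 W=0
Move 12: W@(1,3) -> caps B=1 W=0

Answer: 1 0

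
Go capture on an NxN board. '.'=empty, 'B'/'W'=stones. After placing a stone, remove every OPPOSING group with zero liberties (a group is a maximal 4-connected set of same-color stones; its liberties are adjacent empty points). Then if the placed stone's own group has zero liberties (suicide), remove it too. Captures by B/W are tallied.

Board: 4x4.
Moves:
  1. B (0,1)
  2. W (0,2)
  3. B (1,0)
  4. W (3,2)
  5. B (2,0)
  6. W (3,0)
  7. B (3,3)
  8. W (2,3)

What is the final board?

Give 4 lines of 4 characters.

Answer: .BW.
B...
B..W
W.W.

Derivation:
Move 1: B@(0,1) -> caps B=0 W=0
Move 2: W@(0,2) -> caps B=0 W=0
Move 3: B@(1,0) -> caps B=0 W=0
Move 4: W@(3,2) -> caps B=0 W=0
Move 5: B@(2,0) -> caps B=0 W=0
Move 6: W@(3,0) -> caps B=0 W=0
Move 7: B@(3,3) -> caps B=0 W=0
Move 8: W@(2,3) -> caps B=0 W=1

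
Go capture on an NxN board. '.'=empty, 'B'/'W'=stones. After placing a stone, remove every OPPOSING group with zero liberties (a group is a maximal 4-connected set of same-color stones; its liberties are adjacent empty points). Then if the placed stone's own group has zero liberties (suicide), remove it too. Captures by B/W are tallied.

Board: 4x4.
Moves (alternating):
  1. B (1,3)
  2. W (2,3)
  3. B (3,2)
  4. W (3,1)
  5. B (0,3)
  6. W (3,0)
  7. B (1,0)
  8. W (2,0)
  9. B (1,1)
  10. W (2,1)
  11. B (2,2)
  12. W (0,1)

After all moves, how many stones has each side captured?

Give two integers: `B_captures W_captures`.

Move 1: B@(1,3) -> caps B=0 W=0
Move 2: W@(2,3) -> caps B=0 W=0
Move 3: B@(3,2) -> caps B=0 W=0
Move 4: W@(3,1) -> caps B=0 W=0
Move 5: B@(0,3) -> caps B=0 W=0
Move 6: W@(3,0) -> caps B=0 W=0
Move 7: B@(1,0) -> caps B=0 W=0
Move 8: W@(2,0) -> caps B=0 W=0
Move 9: B@(1,1) -> caps B=0 W=0
Move 10: W@(2,1) -> caps B=0 W=0
Move 11: B@(2,2) -> caps B=4 W=0
Move 12: W@(0,1) -> caps B=4 W=0

Answer: 4 0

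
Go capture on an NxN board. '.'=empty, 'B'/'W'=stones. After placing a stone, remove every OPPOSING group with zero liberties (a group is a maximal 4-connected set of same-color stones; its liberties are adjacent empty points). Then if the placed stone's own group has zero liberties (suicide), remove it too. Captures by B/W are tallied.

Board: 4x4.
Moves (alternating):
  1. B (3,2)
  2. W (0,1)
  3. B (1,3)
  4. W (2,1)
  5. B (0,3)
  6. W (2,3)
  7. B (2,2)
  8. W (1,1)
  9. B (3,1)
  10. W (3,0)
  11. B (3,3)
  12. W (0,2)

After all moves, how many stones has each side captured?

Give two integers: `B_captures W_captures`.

Answer: 1 0

Derivation:
Move 1: B@(3,2) -> caps B=0 W=0
Move 2: W@(0,1) -> caps B=0 W=0
Move 3: B@(1,3) -> caps B=0 W=0
Move 4: W@(2,1) -> caps B=0 W=0
Move 5: B@(0,3) -> caps B=0 W=0
Move 6: W@(2,3) -> caps B=0 W=0
Move 7: B@(2,2) -> caps B=0 W=0
Move 8: W@(1,1) -> caps B=0 W=0
Move 9: B@(3,1) -> caps B=0 W=0
Move 10: W@(3,0) -> caps B=0 W=0
Move 11: B@(3,3) -> caps B=1 W=0
Move 12: W@(0,2) -> caps B=1 W=0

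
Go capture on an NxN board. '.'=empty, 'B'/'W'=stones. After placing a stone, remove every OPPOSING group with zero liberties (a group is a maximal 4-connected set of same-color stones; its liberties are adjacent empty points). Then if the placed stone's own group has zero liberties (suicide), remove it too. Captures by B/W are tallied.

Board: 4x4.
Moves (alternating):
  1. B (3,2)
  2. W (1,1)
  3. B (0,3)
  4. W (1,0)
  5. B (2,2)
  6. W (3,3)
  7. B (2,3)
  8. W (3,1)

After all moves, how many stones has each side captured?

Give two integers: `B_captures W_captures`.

Move 1: B@(3,2) -> caps B=0 W=0
Move 2: W@(1,1) -> caps B=0 W=0
Move 3: B@(0,3) -> caps B=0 W=0
Move 4: W@(1,0) -> caps B=0 W=0
Move 5: B@(2,2) -> caps B=0 W=0
Move 6: W@(3,3) -> caps B=0 W=0
Move 7: B@(2,3) -> caps B=1 W=0
Move 8: W@(3,1) -> caps B=1 W=0

Answer: 1 0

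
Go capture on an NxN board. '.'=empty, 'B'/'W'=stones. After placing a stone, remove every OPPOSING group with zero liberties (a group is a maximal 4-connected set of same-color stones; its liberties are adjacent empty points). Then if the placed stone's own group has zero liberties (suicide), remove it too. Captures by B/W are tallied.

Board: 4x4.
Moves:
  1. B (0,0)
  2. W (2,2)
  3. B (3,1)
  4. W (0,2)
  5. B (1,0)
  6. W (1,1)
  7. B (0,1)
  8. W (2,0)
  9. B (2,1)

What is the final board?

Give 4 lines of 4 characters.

Move 1: B@(0,0) -> caps B=0 W=0
Move 2: W@(2,2) -> caps B=0 W=0
Move 3: B@(3,1) -> caps B=0 W=0
Move 4: W@(0,2) -> caps B=0 W=0
Move 5: B@(1,0) -> caps B=0 W=0
Move 6: W@(1,1) -> caps B=0 W=0
Move 7: B@(0,1) -> caps B=0 W=0
Move 8: W@(2,0) -> caps B=0 W=3
Move 9: B@(2,1) -> caps B=0 W=3

Answer: ..W.
.W..
WBW.
.B..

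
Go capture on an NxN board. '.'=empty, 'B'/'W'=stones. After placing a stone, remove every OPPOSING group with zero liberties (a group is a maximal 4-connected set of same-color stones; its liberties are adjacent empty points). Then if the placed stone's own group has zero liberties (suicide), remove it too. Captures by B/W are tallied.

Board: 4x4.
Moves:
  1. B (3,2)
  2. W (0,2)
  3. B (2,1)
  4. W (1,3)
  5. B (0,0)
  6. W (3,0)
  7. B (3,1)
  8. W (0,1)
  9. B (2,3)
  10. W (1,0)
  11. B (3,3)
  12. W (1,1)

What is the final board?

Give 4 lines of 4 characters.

Answer: .WW.
WW.W
.B.B
WBBB

Derivation:
Move 1: B@(3,2) -> caps B=0 W=0
Move 2: W@(0,2) -> caps B=0 W=0
Move 3: B@(2,1) -> caps B=0 W=0
Move 4: W@(1,3) -> caps B=0 W=0
Move 5: B@(0,0) -> caps B=0 W=0
Move 6: W@(3,0) -> caps B=0 W=0
Move 7: B@(3,1) -> caps B=0 W=0
Move 8: W@(0,1) -> caps B=0 W=0
Move 9: B@(2,3) -> caps B=0 W=0
Move 10: W@(1,0) -> caps B=0 W=1
Move 11: B@(3,3) -> caps B=0 W=1
Move 12: W@(1,1) -> caps B=0 W=1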